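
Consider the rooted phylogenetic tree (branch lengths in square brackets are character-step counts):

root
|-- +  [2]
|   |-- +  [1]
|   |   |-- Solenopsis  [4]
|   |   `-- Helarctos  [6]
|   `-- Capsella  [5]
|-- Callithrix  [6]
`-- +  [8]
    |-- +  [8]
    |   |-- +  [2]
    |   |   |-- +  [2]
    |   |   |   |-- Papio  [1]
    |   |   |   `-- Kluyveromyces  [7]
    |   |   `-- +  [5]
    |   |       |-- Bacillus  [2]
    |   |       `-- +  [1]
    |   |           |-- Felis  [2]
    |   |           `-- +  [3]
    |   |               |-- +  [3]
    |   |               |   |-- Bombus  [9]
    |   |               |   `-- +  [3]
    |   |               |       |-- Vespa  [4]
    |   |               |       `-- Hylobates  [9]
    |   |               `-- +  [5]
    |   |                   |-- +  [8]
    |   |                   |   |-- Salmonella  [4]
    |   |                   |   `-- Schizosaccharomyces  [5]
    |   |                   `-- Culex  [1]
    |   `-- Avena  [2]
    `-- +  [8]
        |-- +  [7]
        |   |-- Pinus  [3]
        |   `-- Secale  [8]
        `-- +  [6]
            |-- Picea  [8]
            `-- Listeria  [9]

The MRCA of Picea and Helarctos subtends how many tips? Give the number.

The MRCA of Picea and Helarctos is the root, so the clade is the entire tree.
That clade contains 19 terminal taxa: Avena, Bacillus, Bombus, Callithrix, Capsella, Culex, Felis, Helarctos, Hylobates, Kluyveromyces, Listeria, Papio, Picea, Pinus, Salmonella, Schizosaccharomyces, Secale, Solenopsis, Vespa.

19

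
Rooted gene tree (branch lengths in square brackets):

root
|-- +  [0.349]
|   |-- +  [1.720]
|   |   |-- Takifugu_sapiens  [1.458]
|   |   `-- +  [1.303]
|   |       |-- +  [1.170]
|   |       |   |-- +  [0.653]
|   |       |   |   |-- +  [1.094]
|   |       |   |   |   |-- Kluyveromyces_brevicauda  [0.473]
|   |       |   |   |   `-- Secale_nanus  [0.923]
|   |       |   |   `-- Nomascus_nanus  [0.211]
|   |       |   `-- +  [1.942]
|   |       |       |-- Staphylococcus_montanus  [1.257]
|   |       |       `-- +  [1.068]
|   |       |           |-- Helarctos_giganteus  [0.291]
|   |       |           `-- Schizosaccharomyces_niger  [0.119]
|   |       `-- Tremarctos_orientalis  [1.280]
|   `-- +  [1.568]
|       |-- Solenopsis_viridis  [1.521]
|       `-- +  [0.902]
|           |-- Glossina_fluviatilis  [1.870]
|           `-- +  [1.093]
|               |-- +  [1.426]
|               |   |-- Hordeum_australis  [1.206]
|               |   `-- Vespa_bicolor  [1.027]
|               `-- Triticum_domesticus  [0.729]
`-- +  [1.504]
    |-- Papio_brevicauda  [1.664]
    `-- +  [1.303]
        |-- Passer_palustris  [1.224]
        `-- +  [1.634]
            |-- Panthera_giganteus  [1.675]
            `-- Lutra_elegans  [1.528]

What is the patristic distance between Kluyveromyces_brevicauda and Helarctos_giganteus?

5.521

The path runs Kluyveromyces_brevicauda → … → MRCA → … → Helarctos_giganteus; the MRCA is the node subtending (((Kluyveromyces_brevicauda,Secale_nanus),Nomascus_nanus),(Staphylococcus_montanus,(Helarctos_giganteus,Schizosaccharomyces_niger))).
Branch lengths along that path: 0.473 + 1.094 + 0.653 + 1.942 + 1.068 + 0.291 = 5.521.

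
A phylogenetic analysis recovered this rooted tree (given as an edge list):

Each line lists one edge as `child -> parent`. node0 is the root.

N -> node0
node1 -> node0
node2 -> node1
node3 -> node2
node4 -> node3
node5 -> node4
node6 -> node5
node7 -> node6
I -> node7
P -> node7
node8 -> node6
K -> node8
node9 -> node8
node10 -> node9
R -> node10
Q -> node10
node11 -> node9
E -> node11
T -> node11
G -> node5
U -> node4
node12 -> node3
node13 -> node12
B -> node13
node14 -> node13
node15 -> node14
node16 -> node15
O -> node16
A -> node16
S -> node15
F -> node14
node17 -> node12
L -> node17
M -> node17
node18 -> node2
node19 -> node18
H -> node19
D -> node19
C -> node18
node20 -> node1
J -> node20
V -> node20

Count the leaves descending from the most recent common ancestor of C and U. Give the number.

19

The MRCA of C and U is the node subtending ((((((I,P),(K,((R,Q),(E,T)))),G),U),((B,(((O,A),S),F)),(L,M))),((H,D),C)).
That clade contains 19 terminal taxa: A, B, C, D, E, F, G, H, I, K, L, M, O, P, Q, R, S, T, U.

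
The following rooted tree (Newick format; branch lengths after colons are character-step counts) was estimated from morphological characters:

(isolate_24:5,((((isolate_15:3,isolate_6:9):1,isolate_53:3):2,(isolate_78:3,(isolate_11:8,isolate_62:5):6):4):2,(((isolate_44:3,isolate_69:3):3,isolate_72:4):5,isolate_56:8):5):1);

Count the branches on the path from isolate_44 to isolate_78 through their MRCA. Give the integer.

7

The MRCA of isolate_44 and isolate_78 is the node subtending ((((isolate_15,isolate_6),isolate_53),(isolate_78,(isolate_11,isolate_62))),(((isolate_44,isolate_69),isolate_72),isolate_56)).
From isolate_44 up to that node: 4 branches. From isolate_78 up to the same node: 3 branches. Total: 4 + 3 = 7.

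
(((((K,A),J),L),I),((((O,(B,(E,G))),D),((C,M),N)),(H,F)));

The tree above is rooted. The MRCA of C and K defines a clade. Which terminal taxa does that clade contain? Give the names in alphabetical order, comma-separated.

A, B, C, D, E, F, G, H, I, J, K, L, M, N, O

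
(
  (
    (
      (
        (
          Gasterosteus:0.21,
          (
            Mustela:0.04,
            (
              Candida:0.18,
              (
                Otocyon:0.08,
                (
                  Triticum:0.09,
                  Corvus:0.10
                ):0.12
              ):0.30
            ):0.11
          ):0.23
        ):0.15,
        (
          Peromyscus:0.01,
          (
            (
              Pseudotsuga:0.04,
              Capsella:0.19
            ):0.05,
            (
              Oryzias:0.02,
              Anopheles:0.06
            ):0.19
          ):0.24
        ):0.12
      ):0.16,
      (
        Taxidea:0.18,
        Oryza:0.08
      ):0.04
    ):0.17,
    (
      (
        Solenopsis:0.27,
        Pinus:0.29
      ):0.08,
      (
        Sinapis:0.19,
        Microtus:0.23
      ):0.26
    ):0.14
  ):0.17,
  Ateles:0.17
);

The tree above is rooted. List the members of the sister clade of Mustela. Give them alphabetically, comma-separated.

Candida, Corvus, Otocyon, Triticum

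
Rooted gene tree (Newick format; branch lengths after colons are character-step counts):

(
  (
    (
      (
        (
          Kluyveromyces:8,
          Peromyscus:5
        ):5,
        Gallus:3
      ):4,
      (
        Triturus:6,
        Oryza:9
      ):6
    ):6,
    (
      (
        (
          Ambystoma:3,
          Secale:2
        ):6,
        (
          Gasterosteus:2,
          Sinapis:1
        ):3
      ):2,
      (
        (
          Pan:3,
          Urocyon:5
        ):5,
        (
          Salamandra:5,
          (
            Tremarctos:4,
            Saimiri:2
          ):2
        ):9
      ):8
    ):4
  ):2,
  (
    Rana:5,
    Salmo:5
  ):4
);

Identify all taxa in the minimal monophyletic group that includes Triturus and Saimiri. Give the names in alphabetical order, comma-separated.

Ambystoma, Gallus, Gasterosteus, Kluyveromyces, Oryza, Pan, Peromyscus, Saimiri, Salamandra, Secale, Sinapis, Tremarctos, Triturus, Urocyon

Tracing Triturus: it sits inside (Triturus,Oryza).
Tracing Saimiri: it sits inside (Tremarctos,Saimiri).
The smallest clade enclosing both is ((((Kluyveromyces,Peromyscus),Gallus),(Triturus,Oryza)),(((Ambystoma,Secale),(Gasterosteus,Sinapis)),((Pan,Urocyon),(Salamandra,(Tremarctos,Saimiri))))); the answer is its 14 terminal taxa in alphabetical order.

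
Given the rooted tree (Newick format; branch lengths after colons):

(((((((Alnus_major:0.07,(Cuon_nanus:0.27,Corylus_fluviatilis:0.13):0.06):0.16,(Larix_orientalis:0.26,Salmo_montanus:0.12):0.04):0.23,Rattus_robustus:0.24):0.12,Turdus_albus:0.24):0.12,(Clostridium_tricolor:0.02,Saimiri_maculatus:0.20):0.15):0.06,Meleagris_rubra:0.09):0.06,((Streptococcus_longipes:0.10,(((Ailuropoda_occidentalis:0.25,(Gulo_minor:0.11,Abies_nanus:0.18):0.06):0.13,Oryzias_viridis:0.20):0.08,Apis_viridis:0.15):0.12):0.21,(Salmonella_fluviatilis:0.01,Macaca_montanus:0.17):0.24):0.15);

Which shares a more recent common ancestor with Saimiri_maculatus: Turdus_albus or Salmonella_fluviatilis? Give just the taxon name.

The MRCA of Saimiri_maculatus and Turdus_albus subtends (((((Alnus_major,(Cuon_nanus,Corylus_fluviatilis)),(Larix_orientalis,Salmo_montanus)),Rattus_robustus),Turdus_albus),(Clostridium_tricolor,Saimiri_maculatus)) (9 taxa).
The MRCA of Saimiri_maculatus and Salmonella_fluviatilis is the root, subtending the entire tree (18 taxa).
The first is nested inside the second, so Saimiri_maculatus shares a more recent common ancestor with Turdus_albus.

Turdus_albus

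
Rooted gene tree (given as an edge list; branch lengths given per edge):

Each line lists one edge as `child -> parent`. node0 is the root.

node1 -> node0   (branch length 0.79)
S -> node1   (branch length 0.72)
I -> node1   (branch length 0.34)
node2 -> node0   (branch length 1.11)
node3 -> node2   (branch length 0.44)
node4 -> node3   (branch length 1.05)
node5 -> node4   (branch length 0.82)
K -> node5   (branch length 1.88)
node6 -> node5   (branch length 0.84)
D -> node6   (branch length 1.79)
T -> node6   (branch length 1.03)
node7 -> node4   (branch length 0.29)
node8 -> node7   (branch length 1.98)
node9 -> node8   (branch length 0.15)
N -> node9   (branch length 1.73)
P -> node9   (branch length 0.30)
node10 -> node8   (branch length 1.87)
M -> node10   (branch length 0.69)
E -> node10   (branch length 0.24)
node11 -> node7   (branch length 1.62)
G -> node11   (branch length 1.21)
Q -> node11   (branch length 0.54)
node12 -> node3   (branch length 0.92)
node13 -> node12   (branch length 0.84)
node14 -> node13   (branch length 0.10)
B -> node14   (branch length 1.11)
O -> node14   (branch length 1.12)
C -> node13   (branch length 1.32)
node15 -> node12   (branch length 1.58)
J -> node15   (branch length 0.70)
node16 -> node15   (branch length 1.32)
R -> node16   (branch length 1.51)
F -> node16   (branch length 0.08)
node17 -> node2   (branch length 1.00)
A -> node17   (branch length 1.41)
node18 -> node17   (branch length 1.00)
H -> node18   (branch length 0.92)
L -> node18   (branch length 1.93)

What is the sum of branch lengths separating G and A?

7.02

The path runs G → … → MRCA → … → A; the MRCA is the node subtending ((((K,(D,T)),(((N,P),(M,E)),(G,Q))),(((B,O),C),(J,(R,F)))),(A,(H,L))).
Branch lengths along that path: 1.21 + 1.62 + 0.29 + 1.05 + 0.44 + 1.00 + 1.41 = 7.02.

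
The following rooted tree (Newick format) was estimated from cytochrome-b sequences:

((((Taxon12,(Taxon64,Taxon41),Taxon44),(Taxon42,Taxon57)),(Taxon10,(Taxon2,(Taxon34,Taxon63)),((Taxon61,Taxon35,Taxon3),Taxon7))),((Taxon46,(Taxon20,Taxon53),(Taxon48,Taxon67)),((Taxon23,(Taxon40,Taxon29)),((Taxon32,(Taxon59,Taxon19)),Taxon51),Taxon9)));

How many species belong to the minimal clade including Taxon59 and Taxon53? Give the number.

The MRCA of Taxon59 and Taxon53 is the node subtending ((Taxon46,(Taxon20,Taxon53),(Taxon48,Taxon67)),((Taxon23,(Taxon40,Taxon29)),((Taxon32,(Taxon59,Taxon19)),Taxon51),Taxon9)).
That clade contains 13 terminal taxa: Taxon19, Taxon20, Taxon23, Taxon29, Taxon32, Taxon40, Taxon46, Taxon48, Taxon51, Taxon53, Taxon59, Taxon67, Taxon9.

13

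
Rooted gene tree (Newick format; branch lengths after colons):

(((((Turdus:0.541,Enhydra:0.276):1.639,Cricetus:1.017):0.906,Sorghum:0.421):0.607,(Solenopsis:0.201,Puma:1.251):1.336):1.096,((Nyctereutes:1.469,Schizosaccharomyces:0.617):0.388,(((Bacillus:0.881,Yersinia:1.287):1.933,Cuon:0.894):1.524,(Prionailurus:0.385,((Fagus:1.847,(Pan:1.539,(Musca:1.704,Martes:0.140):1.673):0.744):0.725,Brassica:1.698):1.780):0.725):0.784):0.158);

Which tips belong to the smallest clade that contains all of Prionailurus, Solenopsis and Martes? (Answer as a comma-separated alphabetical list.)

Tracing Prionailurus: it sits inside (Prionailurus,((Fagus,(Pan,(Musca,Martes))),Brassica)).
Tracing Solenopsis: it sits inside (Solenopsis,Puma).
Tracing Martes: it sits inside (Musca,Martes).
The smallest clade enclosing all 3 is the whole tree (their MRCA is the root), so the answer is all 17 tips in alphabetical order.

Bacillus, Brassica, Cricetus, Cuon, Enhydra, Fagus, Martes, Musca, Nyctereutes, Pan, Prionailurus, Puma, Schizosaccharomyces, Solenopsis, Sorghum, Turdus, Yersinia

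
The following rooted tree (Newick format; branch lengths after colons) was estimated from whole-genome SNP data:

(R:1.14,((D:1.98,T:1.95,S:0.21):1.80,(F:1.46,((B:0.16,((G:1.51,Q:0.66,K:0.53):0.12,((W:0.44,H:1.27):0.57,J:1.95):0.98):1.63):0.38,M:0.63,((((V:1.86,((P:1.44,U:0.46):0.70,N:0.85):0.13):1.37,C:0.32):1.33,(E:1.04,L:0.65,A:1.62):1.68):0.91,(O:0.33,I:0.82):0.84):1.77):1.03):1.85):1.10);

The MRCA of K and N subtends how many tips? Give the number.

18

The MRCA of K and N is the node subtending ((B,((G,Q,K),((W,H),J))),M,((((V,((P,U),N)),C),(E,L,A)),(O,I))).
That clade contains 18 terminal taxa: A, B, C, E, G, H, I, J, K, L, M, N, O, P, Q, U, V, W.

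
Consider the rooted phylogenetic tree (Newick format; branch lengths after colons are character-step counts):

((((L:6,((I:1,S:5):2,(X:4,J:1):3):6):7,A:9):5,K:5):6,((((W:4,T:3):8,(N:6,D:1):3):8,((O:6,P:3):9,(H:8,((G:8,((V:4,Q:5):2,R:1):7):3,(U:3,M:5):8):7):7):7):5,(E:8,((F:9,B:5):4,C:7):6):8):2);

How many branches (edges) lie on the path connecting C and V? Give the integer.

The MRCA of C and V is the node subtending ((((W,T),(N,D)),((O,P),(H,((G,((V,Q),R)),(U,M))))),(E,((F,B),C))).
From C up to that node: 3 branches. From V up to the same node: 8 branches. Total: 3 + 8 = 11.

11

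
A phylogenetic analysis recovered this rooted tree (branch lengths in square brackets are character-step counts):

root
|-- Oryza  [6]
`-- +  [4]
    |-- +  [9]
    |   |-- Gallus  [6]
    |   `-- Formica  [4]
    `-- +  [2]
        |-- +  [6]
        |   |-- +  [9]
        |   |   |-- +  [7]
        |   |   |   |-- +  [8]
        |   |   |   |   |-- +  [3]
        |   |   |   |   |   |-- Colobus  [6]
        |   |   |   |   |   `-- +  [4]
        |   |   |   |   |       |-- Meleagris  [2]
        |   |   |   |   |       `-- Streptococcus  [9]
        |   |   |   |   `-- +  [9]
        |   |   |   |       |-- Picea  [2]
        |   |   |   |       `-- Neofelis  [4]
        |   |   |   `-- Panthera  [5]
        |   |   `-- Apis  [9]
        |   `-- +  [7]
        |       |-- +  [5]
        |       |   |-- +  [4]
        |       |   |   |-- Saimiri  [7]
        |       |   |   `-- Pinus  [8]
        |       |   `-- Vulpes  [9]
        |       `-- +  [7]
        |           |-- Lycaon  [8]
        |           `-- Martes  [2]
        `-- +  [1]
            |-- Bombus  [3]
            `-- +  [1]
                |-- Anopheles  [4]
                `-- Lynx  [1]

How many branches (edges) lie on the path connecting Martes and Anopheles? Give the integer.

7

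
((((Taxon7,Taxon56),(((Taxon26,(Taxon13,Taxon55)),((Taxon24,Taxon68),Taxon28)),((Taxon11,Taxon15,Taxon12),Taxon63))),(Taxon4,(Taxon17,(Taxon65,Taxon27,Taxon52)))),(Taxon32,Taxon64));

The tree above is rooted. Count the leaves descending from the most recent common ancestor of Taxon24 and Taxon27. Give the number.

17

The MRCA of Taxon24 and Taxon27 is the node subtending (((Taxon7,Taxon56),(((Taxon26,(Taxon13,Taxon55)),((Taxon24,Taxon68),Taxon28)),((Taxon11,Taxon15,Taxon12),Taxon63))),(Taxon4,(Taxon17,(Taxon65,Taxon27,Taxon52)))).
That clade contains 17 terminal taxa: Taxon11, Taxon12, Taxon13, Taxon15, Taxon17, Taxon24, Taxon26, Taxon27, Taxon28, Taxon4, Taxon52, Taxon55, Taxon56, Taxon63, Taxon65, Taxon68, Taxon7.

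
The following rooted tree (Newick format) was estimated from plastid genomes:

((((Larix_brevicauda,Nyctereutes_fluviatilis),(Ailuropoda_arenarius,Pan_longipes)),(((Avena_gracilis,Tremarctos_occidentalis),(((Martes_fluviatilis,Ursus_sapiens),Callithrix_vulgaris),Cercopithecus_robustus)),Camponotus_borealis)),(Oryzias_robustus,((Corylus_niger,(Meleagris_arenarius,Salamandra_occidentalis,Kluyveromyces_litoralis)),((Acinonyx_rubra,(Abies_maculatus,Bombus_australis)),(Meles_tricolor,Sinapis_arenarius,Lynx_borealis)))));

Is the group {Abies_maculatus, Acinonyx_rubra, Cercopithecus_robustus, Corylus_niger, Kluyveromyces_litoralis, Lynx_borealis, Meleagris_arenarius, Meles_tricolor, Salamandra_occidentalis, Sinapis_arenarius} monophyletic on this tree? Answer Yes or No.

No

The MRCA of the listed taxa is the root, so the smallest clade containing them is the whole tree.
That clade also contains Ailuropoda_arenarius, Avena_gracilis, Bombus_australis, Callithrix_vulgaris, Camponotus_borealis, Larix_brevicauda, Martes_fluviatilis, Nyctereutes_fluviatilis, Oryzias_robustus, Pan_longipes, Tremarctos_occidentalis, Ursus_sapiens, which are not in the proposed group, so the group is not monophyletic.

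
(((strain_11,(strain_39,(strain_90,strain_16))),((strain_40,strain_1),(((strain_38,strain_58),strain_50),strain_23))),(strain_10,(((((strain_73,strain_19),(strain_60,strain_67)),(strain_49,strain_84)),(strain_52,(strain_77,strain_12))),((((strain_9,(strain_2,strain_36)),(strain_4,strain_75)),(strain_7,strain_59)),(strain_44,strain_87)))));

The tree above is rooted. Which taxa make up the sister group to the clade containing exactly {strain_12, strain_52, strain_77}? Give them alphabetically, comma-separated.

The clade containing exactly {strain_12, strain_52, strain_77} attaches to the tree at the node subtending ((((strain_73,strain_19),(strain_60,strain_67)),(strain_49,strain_84)),(strain_52,(strain_77,strain_12))).
The other lineage descending from that same node — the sister group — is (((strain_73,strain_19),(strain_60,strain_67)),(strain_49,strain_84)); its 6 tips in alphabetical order are the answer.

strain_19, strain_49, strain_60, strain_67, strain_73, strain_84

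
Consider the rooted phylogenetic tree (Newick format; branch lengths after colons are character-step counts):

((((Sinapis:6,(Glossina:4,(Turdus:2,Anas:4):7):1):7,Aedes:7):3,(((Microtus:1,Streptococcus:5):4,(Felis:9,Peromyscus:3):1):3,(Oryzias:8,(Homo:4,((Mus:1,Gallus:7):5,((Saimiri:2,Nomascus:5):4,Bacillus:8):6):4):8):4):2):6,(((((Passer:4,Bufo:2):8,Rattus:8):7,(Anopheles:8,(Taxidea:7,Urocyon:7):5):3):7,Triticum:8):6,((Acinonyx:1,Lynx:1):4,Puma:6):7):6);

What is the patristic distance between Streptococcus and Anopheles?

The path runs Streptococcus → … → MRCA → … → Anopheles; the MRCA is the root of the tree.
Branch lengths along that path: 5 + 4 + 3 + 2 + 6 + 6 + 6 + 7 + 3 + 8 = 50.

50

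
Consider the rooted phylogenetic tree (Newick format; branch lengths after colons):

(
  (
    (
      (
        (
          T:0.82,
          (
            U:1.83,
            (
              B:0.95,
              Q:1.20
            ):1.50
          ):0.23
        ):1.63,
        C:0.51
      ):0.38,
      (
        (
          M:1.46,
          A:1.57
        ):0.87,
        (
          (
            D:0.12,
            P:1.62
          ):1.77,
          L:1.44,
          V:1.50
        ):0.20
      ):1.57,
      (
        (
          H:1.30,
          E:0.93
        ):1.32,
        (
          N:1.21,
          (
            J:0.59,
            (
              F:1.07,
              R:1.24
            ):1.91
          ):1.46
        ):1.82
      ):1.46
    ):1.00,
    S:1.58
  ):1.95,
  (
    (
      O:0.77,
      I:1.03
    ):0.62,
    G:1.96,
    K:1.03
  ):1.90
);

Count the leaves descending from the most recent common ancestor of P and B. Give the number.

17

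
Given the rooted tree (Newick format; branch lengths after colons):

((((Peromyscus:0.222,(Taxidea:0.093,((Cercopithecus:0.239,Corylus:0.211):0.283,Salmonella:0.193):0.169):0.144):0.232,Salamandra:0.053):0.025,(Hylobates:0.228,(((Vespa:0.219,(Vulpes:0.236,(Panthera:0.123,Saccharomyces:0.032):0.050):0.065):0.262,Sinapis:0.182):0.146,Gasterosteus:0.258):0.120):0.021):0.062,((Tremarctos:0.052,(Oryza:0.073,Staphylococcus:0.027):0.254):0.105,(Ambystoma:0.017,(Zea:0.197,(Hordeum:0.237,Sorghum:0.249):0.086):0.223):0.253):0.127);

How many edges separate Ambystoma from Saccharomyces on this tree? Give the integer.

11

The MRCA of Ambystoma and Saccharomyces is the root of the tree.
From Ambystoma up to that node: 3 branches. From Saccharomyces up to the same node: 8 branches. Total: 3 + 8 = 11.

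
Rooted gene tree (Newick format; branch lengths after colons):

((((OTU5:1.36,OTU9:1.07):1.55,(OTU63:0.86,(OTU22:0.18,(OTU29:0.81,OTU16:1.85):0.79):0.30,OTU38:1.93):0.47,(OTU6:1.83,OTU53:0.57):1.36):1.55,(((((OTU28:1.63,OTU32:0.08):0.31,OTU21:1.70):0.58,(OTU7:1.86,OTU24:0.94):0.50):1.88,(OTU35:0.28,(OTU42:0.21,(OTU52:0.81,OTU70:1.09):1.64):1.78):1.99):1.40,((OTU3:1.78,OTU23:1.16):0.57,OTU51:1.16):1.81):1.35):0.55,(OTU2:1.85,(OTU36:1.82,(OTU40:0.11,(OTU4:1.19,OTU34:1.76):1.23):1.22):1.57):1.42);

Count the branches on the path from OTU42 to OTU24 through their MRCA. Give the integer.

6

The MRCA of OTU42 and OTU24 is the node subtending ((((OTU28,OTU32),OTU21),(OTU7,OTU24)),(OTU35,(OTU42,(OTU52,OTU70)))).
From OTU42 up to that node: 3 branches. From OTU24 up to the same node: 3 branches. Total: 3 + 3 = 6.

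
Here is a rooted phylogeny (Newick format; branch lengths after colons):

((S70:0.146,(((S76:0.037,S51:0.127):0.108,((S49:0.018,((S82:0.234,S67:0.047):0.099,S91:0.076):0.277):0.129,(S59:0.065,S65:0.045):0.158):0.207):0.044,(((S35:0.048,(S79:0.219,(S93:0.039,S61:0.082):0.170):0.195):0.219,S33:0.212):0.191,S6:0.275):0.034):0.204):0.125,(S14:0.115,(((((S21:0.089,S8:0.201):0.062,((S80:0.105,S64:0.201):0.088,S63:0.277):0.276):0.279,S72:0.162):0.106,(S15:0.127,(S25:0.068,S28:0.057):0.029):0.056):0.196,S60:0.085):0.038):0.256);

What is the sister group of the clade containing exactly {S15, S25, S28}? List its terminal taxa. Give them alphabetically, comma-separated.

S21, S63, S64, S72, S8, S80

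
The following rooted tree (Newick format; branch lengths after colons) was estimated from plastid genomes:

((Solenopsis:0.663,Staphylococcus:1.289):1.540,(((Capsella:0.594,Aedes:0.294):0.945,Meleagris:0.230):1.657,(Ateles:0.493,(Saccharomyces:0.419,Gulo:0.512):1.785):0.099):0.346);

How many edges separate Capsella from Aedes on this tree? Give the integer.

2

The MRCA of Capsella and Aedes is the node subtending (Capsella,Aedes).
From Capsella up to that node: 1 branch. From Aedes up to the same node: 1 branch. Total: 1 + 1 = 2.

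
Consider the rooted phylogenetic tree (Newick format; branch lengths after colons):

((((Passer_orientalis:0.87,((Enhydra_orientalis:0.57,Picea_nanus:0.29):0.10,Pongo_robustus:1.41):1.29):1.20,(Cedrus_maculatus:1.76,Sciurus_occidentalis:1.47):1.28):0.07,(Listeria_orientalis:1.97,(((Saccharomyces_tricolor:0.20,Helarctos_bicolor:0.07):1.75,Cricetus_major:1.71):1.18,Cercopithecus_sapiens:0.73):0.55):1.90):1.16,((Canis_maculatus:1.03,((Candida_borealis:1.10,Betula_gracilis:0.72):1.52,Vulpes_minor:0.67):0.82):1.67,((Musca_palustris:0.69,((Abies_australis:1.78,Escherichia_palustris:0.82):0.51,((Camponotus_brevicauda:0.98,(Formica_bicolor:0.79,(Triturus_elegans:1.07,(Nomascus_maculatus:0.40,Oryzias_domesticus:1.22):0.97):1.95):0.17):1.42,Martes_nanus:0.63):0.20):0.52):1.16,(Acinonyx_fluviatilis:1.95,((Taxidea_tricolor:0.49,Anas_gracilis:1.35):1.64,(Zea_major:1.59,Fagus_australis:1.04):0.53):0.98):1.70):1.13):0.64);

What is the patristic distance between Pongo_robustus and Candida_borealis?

The path runs Pongo_robustus → … → MRCA → … → Candida_borealis; the MRCA is the root of the tree.
Branch lengths along that path: 1.41 + 1.29 + 1.20 + 0.07 + 1.16 + 0.64 + 1.67 + 0.82 + 1.52 + 1.10 = 10.88.

10.88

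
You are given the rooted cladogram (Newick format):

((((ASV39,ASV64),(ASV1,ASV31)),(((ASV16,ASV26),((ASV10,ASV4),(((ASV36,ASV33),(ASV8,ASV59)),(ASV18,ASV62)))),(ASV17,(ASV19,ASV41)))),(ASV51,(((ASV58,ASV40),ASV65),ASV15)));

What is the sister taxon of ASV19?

ASV19 attaches to the tree at the node subtending (ASV19,ASV41).
The other lineage descending from that same node — the sister group — is the single tip ASV41.

ASV41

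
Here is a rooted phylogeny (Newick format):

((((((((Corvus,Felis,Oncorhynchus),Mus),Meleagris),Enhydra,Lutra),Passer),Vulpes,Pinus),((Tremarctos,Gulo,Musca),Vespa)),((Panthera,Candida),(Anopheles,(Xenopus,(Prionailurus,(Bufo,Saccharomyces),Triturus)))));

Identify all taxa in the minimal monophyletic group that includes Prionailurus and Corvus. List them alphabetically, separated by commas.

Tracing Prionailurus: it sits inside (Prionailurus,(Bufo,Saccharomyces),Triturus).
Tracing Corvus: it sits inside (Corvus,Felis,Oncorhynchus).
The smallest clade enclosing both is the whole tree (their MRCA is the root), so the answer is all 22 tips in alphabetical order.

Anopheles, Bufo, Candida, Corvus, Enhydra, Felis, Gulo, Lutra, Meleagris, Mus, Musca, Oncorhynchus, Panthera, Passer, Pinus, Prionailurus, Saccharomyces, Tremarctos, Triturus, Vespa, Vulpes, Xenopus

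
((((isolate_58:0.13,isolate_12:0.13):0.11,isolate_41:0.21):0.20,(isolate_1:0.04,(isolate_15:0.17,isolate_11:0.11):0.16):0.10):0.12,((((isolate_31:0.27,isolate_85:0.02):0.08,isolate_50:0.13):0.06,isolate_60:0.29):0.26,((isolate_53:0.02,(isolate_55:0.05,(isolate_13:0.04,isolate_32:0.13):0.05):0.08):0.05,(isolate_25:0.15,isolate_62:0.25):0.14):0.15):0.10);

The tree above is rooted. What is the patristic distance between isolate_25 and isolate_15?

1.09

The path runs isolate_25 → … → MRCA → … → isolate_15; the MRCA is the root of the tree.
Branch lengths along that path: 0.15 + 0.14 + 0.15 + 0.10 + 0.12 + 0.10 + 0.16 + 0.17 = 1.09.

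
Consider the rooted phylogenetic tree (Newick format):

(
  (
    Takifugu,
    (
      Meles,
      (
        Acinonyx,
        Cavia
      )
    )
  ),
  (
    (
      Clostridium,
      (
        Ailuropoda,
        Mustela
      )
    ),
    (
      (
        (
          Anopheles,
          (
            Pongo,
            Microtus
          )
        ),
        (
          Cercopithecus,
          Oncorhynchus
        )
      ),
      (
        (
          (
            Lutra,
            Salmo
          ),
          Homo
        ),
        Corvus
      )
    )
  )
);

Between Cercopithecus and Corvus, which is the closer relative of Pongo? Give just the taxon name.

The MRCA of Pongo and Cercopithecus subtends ((Anopheles,(Pongo,Microtus)),(Cercopithecus,Oncorhynchus)) (5 taxa).
The MRCA of Pongo and Corvus subtends (((Anopheles,(Pongo,Microtus)),(Cercopithecus,Oncorhynchus)),(((Lutra,Salmo),Homo),Corvus)) (9 taxa).
The first is nested inside the second, so Pongo shares a more recent common ancestor with Cercopithecus.

Cercopithecus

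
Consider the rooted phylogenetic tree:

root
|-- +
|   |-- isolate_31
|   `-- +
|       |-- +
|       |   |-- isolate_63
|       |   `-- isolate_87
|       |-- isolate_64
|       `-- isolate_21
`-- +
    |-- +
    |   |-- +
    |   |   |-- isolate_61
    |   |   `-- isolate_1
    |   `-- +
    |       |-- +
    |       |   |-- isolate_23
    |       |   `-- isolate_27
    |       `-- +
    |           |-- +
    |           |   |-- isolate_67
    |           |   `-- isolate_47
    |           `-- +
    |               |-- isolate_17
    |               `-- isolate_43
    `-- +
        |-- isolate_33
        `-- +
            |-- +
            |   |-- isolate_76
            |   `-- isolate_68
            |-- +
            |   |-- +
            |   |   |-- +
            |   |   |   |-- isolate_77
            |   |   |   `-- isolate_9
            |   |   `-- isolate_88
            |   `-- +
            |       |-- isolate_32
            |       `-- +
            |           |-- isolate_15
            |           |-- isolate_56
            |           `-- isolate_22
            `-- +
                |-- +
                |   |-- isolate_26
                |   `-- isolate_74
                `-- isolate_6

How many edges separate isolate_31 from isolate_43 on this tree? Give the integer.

The MRCA of isolate_31 and isolate_43 is the root of the tree.
From isolate_31 up to that node: 2 branches. From isolate_43 up to the same node: 6 branches. Total: 2 + 6 = 8.

8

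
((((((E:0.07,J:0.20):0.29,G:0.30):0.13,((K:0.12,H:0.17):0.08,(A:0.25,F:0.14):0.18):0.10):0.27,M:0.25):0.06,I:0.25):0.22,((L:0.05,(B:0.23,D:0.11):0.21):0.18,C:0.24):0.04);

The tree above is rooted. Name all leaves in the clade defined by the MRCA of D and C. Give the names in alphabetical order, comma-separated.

B, C, D, L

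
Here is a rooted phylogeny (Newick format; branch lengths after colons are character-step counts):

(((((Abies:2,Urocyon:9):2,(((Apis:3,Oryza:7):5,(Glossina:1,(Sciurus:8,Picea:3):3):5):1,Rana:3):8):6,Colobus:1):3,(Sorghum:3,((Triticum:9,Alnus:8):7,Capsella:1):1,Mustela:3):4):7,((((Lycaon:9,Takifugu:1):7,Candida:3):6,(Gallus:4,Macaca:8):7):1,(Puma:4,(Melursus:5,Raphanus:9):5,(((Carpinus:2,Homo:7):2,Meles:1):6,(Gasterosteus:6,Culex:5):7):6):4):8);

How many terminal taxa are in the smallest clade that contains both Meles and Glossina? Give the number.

27

The MRCA of Meles and Glossina is the root, so the clade is the entire tree.
That clade contains 27 terminal taxa: Abies, Alnus, Apis, Candida, Capsella, Carpinus, Colobus, Culex, Gallus, Gasterosteus, Glossina, Homo, Lycaon, Macaca, Meles, Melursus, Mustela, Oryza, Picea, Puma, Rana, Raphanus, Sciurus, Sorghum, Takifugu, Triticum, Urocyon.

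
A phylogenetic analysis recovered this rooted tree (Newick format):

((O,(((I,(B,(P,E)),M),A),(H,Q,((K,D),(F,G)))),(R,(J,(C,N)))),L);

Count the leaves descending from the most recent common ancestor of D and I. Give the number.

12

The MRCA of D and I is the node subtending (((I,(B,(P,E)),M),A),(H,Q,((K,D),(F,G)))).
That clade contains 12 terminal taxa: A, B, D, E, F, G, H, I, K, M, P, Q.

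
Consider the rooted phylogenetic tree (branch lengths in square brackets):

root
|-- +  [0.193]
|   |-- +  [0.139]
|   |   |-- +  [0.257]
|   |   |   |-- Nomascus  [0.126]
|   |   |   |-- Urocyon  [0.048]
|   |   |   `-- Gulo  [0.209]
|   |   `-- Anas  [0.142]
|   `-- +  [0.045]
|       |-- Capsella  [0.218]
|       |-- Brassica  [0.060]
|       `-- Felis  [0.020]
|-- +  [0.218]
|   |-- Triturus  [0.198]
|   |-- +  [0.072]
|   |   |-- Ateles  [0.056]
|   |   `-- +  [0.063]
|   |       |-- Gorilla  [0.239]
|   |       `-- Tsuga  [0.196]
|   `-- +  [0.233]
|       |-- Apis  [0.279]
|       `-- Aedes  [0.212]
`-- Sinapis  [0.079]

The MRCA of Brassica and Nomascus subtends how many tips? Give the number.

The MRCA of Brassica and Nomascus is the node subtending (((Nomascus,Urocyon,Gulo),Anas),(Capsella,Brassica,Felis)).
That clade contains 7 terminal taxa: Anas, Brassica, Capsella, Felis, Gulo, Nomascus, Urocyon.

7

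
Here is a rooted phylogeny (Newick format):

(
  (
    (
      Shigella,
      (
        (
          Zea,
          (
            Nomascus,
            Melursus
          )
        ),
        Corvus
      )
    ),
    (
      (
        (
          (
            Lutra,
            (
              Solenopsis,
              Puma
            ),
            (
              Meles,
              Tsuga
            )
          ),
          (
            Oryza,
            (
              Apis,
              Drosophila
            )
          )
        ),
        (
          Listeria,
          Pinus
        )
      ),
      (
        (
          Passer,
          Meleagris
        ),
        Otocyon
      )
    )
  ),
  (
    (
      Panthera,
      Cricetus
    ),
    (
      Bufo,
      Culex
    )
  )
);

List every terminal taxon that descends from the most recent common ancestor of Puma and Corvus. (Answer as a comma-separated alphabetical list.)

Apis, Corvus, Drosophila, Listeria, Lutra, Meleagris, Meles, Melursus, Nomascus, Oryza, Otocyon, Passer, Pinus, Puma, Shigella, Solenopsis, Tsuga, Zea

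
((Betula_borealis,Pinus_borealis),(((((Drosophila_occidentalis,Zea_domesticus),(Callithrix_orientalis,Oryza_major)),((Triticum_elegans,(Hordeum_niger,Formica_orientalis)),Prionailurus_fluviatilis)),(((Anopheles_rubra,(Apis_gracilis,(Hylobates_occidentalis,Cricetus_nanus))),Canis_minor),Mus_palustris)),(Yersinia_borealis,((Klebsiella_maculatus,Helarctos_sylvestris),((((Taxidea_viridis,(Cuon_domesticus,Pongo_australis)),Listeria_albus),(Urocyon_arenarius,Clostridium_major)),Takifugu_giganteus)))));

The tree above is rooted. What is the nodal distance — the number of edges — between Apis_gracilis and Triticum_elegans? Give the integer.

9

The MRCA of Apis_gracilis and Triticum_elegans is the node subtending ((((Drosophila_occidentalis,Zea_domesticus),(Callithrix_orientalis,Oryza_major)),((Triticum_elegans,(Hordeum_niger,Formica_orientalis)),Prionailurus_fluviatilis)),(((Anopheles_rubra,(Apis_gracilis,(Hylobates_occidentalis,Cricetus_nanus))),Canis_minor),Mus_palustris)).
From Apis_gracilis up to that node: 5 branches. From Triticum_elegans up to the same node: 4 branches. Total: 5 + 4 = 9.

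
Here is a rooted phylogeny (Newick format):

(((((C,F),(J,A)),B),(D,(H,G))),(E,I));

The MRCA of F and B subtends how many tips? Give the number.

The MRCA of F and B is the node subtending (((C,F),(J,A)),B).
That clade contains 5 terminal taxa: A, B, C, F, J.

5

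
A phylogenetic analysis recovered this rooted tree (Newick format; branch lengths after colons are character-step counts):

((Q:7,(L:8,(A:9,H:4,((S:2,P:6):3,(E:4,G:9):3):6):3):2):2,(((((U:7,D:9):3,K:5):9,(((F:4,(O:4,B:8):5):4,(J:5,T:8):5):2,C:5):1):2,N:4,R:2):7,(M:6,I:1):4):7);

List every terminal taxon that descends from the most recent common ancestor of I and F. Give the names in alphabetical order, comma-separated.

B, C, D, F, I, J, K, M, N, O, R, T, U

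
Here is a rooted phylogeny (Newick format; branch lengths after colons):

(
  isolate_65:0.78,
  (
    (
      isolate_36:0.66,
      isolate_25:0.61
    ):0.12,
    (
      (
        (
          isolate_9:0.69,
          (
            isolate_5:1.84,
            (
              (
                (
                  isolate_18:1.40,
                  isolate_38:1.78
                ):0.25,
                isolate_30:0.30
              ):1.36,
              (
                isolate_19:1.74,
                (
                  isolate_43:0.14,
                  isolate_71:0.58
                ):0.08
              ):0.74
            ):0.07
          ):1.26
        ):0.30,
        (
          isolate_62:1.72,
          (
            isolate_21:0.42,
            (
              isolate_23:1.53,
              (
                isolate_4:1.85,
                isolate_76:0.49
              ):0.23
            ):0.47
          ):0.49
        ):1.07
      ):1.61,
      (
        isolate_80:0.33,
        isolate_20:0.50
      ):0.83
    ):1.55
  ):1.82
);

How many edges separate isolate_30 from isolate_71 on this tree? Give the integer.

The MRCA of isolate_30 and isolate_71 is the node subtending (((isolate_18,isolate_38),isolate_30),(isolate_19,(isolate_43,isolate_71))).
From isolate_30 up to that node: 2 branches. From isolate_71 up to the same node: 3 branches. Total: 2 + 3 = 5.

5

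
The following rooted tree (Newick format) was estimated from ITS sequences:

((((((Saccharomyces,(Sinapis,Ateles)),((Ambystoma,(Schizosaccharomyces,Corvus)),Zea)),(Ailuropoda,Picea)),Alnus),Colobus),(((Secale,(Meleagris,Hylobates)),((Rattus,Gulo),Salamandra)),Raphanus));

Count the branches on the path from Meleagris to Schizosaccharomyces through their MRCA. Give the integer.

13

The MRCA of Meleagris and Schizosaccharomyces is the root of the tree.
From Meleagris up to that node: 5 branches. From Schizosaccharomyces up to the same node: 8 branches. Total: 5 + 8 = 13.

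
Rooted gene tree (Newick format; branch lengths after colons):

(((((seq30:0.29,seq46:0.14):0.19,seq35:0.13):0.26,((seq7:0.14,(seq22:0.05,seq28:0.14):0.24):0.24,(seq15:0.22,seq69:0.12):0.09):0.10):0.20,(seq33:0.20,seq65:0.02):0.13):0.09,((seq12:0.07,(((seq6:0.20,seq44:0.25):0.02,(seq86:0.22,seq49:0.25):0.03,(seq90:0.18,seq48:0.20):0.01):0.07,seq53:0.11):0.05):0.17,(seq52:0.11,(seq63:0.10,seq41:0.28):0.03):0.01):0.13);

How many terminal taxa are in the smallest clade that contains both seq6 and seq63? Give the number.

The MRCA of seq6 and seq63 is the node subtending ((seq12,(((seq6,seq44),(seq86,seq49),(seq90,seq48)),seq53)),(seq52,(seq63,seq41))).
That clade contains 11 terminal taxa: seq12, seq41, seq44, seq48, seq49, seq52, seq53, seq6, seq63, seq86, seq90.

11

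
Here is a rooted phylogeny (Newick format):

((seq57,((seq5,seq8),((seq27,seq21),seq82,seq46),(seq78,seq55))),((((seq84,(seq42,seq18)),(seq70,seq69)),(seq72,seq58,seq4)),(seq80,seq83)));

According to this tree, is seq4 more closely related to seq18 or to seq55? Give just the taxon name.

The MRCA of seq4 and seq18 subtends (((seq84,(seq42,seq18)),(seq70,seq69)),(seq72,seq58,seq4)) (8 taxa).
The MRCA of seq4 and seq55 is the root, subtending the entire tree (19 taxa).
The first is nested inside the second, so seq4 shares a more recent common ancestor with seq18.

seq18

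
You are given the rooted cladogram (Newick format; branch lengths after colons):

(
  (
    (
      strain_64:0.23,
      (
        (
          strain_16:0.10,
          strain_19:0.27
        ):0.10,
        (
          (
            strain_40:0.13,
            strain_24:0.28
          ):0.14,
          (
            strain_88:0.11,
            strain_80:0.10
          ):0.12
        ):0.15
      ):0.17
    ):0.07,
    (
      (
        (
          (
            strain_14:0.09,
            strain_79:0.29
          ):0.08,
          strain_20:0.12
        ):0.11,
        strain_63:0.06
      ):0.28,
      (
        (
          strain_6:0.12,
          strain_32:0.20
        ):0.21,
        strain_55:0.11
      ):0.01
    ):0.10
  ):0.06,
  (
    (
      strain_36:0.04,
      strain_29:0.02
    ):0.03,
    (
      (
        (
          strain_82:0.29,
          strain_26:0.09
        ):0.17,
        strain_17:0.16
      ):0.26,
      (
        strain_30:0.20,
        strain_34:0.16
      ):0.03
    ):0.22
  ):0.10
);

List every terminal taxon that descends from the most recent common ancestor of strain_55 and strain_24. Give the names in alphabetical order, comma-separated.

strain_14, strain_16, strain_19, strain_20, strain_24, strain_32, strain_40, strain_55, strain_6, strain_63, strain_64, strain_79, strain_80, strain_88

Tracing strain_55: it sits inside ((strain_6,strain_32),strain_55).
Tracing strain_24: it sits inside (strain_40,strain_24).
The smallest clade enclosing both is ((strain_64,((strain_16,strain_19),((strain_40,strain_24),(strain_88,strain_80)))),((((strain_14,strain_79),strain_20),strain_63),((strain_6,strain_32),strain_55))); the answer is its 14 terminal taxa in alphabetical order.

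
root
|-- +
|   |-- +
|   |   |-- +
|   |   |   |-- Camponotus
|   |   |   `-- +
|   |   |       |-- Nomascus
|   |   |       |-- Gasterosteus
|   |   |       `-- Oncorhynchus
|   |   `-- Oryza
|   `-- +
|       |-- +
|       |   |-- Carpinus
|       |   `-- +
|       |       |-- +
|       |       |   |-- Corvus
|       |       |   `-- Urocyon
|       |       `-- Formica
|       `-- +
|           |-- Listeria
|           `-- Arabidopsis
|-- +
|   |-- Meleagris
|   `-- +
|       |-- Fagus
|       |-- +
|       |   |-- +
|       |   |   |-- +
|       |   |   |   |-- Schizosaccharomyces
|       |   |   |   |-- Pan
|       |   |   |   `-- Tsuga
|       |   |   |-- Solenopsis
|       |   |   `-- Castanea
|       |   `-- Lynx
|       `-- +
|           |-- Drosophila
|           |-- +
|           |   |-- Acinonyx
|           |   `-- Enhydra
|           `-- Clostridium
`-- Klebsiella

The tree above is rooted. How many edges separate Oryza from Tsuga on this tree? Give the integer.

9

The MRCA of Oryza and Tsuga is the root of the tree.
From Oryza up to that node: 3 branches. From Tsuga up to the same node: 6 branches. Total: 3 + 6 = 9.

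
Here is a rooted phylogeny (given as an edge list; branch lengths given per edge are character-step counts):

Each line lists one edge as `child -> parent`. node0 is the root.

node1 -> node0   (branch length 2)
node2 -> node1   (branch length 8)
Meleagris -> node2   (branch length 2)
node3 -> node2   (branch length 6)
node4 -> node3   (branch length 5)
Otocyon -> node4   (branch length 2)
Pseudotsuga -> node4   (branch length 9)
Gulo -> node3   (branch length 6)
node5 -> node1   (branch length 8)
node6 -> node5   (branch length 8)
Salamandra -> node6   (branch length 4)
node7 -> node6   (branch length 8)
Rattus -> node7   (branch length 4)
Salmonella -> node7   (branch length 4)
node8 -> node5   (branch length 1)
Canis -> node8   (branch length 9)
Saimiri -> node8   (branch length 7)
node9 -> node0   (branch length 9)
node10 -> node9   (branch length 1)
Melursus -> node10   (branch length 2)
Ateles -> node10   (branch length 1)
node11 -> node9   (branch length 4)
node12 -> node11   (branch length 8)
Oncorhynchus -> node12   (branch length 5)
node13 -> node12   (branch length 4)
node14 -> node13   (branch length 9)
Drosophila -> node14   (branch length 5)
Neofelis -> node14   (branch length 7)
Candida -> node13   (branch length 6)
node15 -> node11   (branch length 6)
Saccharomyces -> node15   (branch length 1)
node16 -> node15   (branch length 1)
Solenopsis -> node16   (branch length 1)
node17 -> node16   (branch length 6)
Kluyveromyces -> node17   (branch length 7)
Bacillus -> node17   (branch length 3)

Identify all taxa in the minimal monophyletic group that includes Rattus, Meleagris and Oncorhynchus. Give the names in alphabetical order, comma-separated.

Tracing Rattus: it sits inside (Rattus,Salmonella).
Tracing Meleagris: it sits inside (Meleagris,((Otocyon,Pseudotsuga),Gulo)).
Tracing Oncorhynchus: it sits inside (Oncorhynchus,((Drosophila,Neofelis),Candida)).
The smallest clade enclosing all 3 is the whole tree (their MRCA is the root), so the answer is all 19 tips in alphabetical order.

Ateles, Bacillus, Candida, Canis, Drosophila, Gulo, Kluyveromyces, Meleagris, Melursus, Neofelis, Oncorhynchus, Otocyon, Pseudotsuga, Rattus, Saccharomyces, Saimiri, Salamandra, Salmonella, Solenopsis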